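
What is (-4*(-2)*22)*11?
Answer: 1936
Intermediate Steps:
(-4*(-2)*22)*11 = (8*22)*11 = 176*11 = 1936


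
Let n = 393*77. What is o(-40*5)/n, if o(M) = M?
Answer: -200/30261 ≈ -0.0066092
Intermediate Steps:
n = 30261
o(-40*5)/n = -40*5/30261 = -200*1/30261 = -200/30261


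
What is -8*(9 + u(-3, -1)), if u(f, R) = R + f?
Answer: -40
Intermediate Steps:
-8*(9 + u(-3, -1)) = -8*(9 + (-1 - 3)) = -8*(9 - 4) = -8*5 = -40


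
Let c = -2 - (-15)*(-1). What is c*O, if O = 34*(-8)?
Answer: 4624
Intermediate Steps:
O = -272
c = -17 (c = -2 - 5*3 = -2 - 15 = -17)
c*O = -17*(-272) = 4624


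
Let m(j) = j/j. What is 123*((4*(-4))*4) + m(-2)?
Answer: -7871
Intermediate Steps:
m(j) = 1
123*((4*(-4))*4) + m(-2) = 123*((4*(-4))*4) + 1 = 123*(-16*4) + 1 = 123*(-64) + 1 = -7872 + 1 = -7871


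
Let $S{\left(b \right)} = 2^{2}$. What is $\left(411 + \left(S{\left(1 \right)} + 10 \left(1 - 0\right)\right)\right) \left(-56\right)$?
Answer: $-23800$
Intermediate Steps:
$S{\left(b \right)} = 4$
$\left(411 + \left(S{\left(1 \right)} + 10 \left(1 - 0\right)\right)\right) \left(-56\right) = \left(411 + \left(4 + 10 \left(1 - 0\right)\right)\right) \left(-56\right) = \left(411 + \left(4 + 10 \left(1 + 0\right)\right)\right) \left(-56\right) = \left(411 + \left(4 + 10 \cdot 1\right)\right) \left(-56\right) = \left(411 + \left(4 + 10\right)\right) \left(-56\right) = \left(411 + 14\right) \left(-56\right) = 425 \left(-56\right) = -23800$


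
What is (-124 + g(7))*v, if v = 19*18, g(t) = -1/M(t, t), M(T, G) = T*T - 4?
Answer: -212078/5 ≈ -42416.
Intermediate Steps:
M(T, G) = -4 + T² (M(T, G) = T² - 4 = -4 + T²)
g(t) = -1/(-4 + t²)
v = 342
(-124 + g(7))*v = (-124 - 1/(-4 + 7²))*342 = (-124 - 1/(-4 + 49))*342 = (-124 - 1/45)*342 = -5581/45*342 = -212078/5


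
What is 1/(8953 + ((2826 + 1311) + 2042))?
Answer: 1/15132 ≈ 6.6085e-5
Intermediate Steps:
1/(8953 + ((2826 + 1311) + 2042)) = 1/(8953 + (4137 + 2042)) = 1/(8953 + 6179) = 1/15132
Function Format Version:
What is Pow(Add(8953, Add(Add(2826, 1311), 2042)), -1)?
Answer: Rational(1, 15132) ≈ 6.6085e-5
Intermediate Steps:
Pow(Add(8953, Add(Add(2826, 1311), 2042)), -1) = Pow(Add(8953, Add(4137, 2042)), -1) = Pow(Add(8953, 6179), -1) = Pow(15132, -1) = Rational(1, 15132)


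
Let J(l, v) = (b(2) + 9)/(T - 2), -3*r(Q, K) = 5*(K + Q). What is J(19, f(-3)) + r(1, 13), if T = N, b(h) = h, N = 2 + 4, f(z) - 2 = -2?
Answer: -247/12 ≈ -20.583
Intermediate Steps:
f(z) = 0 (f(z) = 2 - 2 = 0)
N = 6
T = 6
r(Q, K) = -5*K/3 - 5*Q/3 (r(Q, K) = -5*(K + Q)/3 = -(5*K + 5*Q)/3 = -5*K/3 - 5*Q/3)
J(l, v) = 11/4 (J(l, v) = (2 + 9)/(6 - 2) = 11/4)
J(19, f(-3)) + r(1, 13) = 11/4 + (-5/3*13 - 5/3*1) = 11/4 + (-65/3 - 5/3) = 11/4 - 70/3 = -247/12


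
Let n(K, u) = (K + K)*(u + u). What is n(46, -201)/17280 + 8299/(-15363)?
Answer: -3294407/1229040 ≈ -2.6805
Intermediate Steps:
n(K, u) = 4*K*u (n(K, u) = (2*K)*(2*u) = 4*K*u)
n(46, -201)/17280 + 8299/(-15363) = (4*46*(-201))/17280 + 8299/(-15363) = -36984*1/17280 + 8299*(-1/15363) = -1541/720 - 8299/15363 = -3294407/1229040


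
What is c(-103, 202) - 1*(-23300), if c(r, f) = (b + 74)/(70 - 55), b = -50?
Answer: 116508/5 ≈ 23302.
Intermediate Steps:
c(r, f) = 8/5 (c(r, f) = (-50 + 74)/(70 - 55) = 24/15 = 24*(1/15) = 8/5)
c(-103, 202) - 1*(-23300) = 8/5 - 1*(-23300) = 8/5 + 23300 = 116508/5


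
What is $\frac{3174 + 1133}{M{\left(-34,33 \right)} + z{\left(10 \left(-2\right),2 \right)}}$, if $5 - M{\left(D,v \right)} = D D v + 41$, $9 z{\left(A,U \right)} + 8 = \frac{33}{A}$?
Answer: $- \frac{775260}{6873313} \approx -0.11279$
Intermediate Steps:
$z{\left(A,U \right)} = - \frac{8}{9} + \frac{11}{3 A}$ ($z{\left(A,U \right)} = - \frac{8}{9} + \frac{33 \frac{1}{A}}{9} = - \frac{8}{9} + \frac{11}{3 A}$)
$M{\left(D,v \right)} = -36 - v D^{2}$ ($M{\left(D,v \right)} = 5 - \left(D D v + 41\right) = 5 - \left(D^{2} v + 41\right) = 5 - \left(v D^{2} + 41\right) = 5 - \left(41 + v D^{2}\right) = -36 - v D^{2}$)
$\frac{3174 + 1133}{M{\left(-34,33 \right)} + z{\left(10 \left(-2\right),2 \right)}} = \frac{3174 + 1133}{\left(-36 - 33 \left(-34\right)^{2}\right) + \frac{33 - 8 \cdot 10 \left(-2\right)}{9 \cdot 10 \left(-2\right)}} = \frac{4307}{\left(-36 - 33 \cdot 1156\right) + \frac{33 - -160}{9 \left(-20\right)}} = \frac{4307}{\left(-36 - 38148\right) + \frac{1}{9} \left(- \frac{1}{20}\right) \left(33 + 160\right)} = \frac{4307}{-38184 + \frac{1}{9} \left(- \frac{1}{20}\right) 193} = \frac{4307}{-38184 - \frac{193}{180}} = \frac{4307}{- \frac{6873313}{180}} = 4307 \left(- \frac{180}{6873313}\right) = - \frac{775260}{6873313}$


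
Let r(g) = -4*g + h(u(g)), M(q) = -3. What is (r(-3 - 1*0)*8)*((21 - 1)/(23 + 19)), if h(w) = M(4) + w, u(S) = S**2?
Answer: 480/7 ≈ 68.571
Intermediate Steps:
h(w) = -3 + w
r(g) = -3 + g**2 - 4*g (r(g) = -4*g + (-3 + g**2) = -3 + g**2 - 4*g)
(r(-3 - 1*0)*8)*((21 - 1)/(23 + 19)) = ((-3 + (-3 - 1*0)**2 - 4*(-3 - 1*0))*8)*((21 - 1)/(23 + 19)) = ((-3 + (-3 + 0)**2 - 4*(-3 + 0))*8)*(20/42) = ((-3 + (-3)**2 - 4*(-3))*8)*(20*(1/42)) = ((-3 + 9 + 12)*8)*(10/21) = (18*8)*(10/21) = 144*(10/21) = 480/7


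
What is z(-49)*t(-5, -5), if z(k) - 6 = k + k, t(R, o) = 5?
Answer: -460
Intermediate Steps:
z(k) = 6 + 2*k (z(k) = 6 + (k + k) = 6 + 2*k)
z(-49)*t(-5, -5) = (6 + 2*(-49))*5 = (6 - 98)*5 = -92*5 = -460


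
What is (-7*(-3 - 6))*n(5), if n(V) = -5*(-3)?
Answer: 945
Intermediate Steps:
n(V) = 15
(-7*(-3 - 6))*n(5) = -7*(-3 - 6)*15 = -7*(-9)*15 = 63*15 = 945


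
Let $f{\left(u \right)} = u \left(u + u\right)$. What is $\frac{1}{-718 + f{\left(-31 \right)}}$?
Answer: $\frac{1}{1204} \approx 0.00083056$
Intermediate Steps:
$f{\left(u \right)} = 2 u^{2}$ ($f{\left(u \right)} = u 2 u = 2 u^{2}$)
$\frac{1}{-718 + f{\left(-31 \right)}} = \frac{1}{-718 + 2 \left(-31\right)^{2}} = \frac{1}{-718 + 2 \cdot 961} = \frac{1}{-718 + 1922} = \frac{1}{1204}$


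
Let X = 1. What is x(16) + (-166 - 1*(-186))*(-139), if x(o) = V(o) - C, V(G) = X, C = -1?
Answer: -2778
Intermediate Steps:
V(G) = 1
x(o) = 2 (x(o) = 1 - 1*(-1) = 1 + 1 = 2)
x(16) + (-166 - 1*(-186))*(-139) = 2 + (-166 - 1*(-186))*(-139) = 2 + (-166 + 186)*(-139) = 2 + 20*(-139) = 2 - 2780 = -2778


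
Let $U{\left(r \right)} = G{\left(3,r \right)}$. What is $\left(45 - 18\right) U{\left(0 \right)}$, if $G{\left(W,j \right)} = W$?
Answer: $81$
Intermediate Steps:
$U{\left(r \right)} = 3$
$\left(45 - 18\right) U{\left(0 \right)} = \left(45 - 18\right) 3 = 27 \cdot 3 = 81$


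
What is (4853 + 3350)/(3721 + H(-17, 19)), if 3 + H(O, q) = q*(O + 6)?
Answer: 8203/3509 ≈ 2.3377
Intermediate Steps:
H(O, q) = -3 + q*(6 + O) (H(O, q) = -3 + q*(O + 6) = -3 + q*(6 + O))
(4853 + 3350)/(3721 + H(-17, 19)) = (4853 + 3350)/(3721 + (-3 + 6*19 - 17*19)) = 8203/(3721 + (-3 + 114 - 323)) = 8203/(3721 - 212) = 8203/3509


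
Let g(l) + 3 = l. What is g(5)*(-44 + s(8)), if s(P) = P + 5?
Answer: -62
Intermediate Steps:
s(P) = 5 + P
g(l) = -3 + l
g(5)*(-44 + s(8)) = (-3 + 5)*(-44 + (5 + 8)) = 2*(-44 + 13) = 2*(-31) = -62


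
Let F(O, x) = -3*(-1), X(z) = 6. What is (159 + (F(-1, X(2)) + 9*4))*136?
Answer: 26928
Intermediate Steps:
F(O, x) = 3
(159 + (F(-1, X(2)) + 9*4))*136 = (159 + (3 + 9*4))*136 = (159 + (3 + 36))*136 = (159 + 39)*136 = 198*136 = 26928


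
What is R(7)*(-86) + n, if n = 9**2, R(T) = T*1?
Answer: -521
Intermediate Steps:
R(T) = T
n = 81
R(7)*(-86) + n = 7*(-86) + 81 = -602 + 81 = -521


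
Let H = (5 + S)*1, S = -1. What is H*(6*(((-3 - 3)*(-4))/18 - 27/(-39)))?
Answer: 632/13 ≈ 48.615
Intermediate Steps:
H = 4 (H = (5 - 1)*1 = 4*1 = 4)
H*(6*(((-3 - 3)*(-4))/18 - 27/(-39))) = 4*(6*(((-3 - 3)*(-4))/18 - 27/(-39))) = 4*(6*(-6*(-4)*(1/18) - 27*(-1/39))) = 4*(6*(24*(1/18) + 9/13)) = 4*(6*(4/3 + 9/13)) = 4*(6*(79/39)) = 4*(158/13) = 632/13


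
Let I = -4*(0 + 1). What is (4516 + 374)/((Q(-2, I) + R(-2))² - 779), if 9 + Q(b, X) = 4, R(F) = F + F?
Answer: -2445/349 ≈ -7.0057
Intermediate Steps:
R(F) = 2*F
I = -4 (I = -4*1 = -4)
Q(b, X) = -5 (Q(b, X) = -9 + 4 = -5)
(4516 + 374)/((Q(-2, I) + R(-2))² - 779) = (4516 + 374)/((-5 + 2*(-2))² - 779) = 4890/((-5 - 4)² - 779) = 4890/((-9)² - 779) = 4890/(81 - 779) = 4890/(-698) = 4890*(-1/698) = -2445/349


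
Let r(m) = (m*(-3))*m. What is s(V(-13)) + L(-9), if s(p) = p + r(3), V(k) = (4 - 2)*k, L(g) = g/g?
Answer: -52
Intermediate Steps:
L(g) = 1
r(m) = -3*m**2 (r(m) = (-3*m)*m = -3*m**2)
V(k) = 2*k
s(p) = -27 + p (s(p) = p - 3*3**2 = p - 3*9 = p - 27 = -27 + p)
s(V(-13)) + L(-9) = (-27 + 2*(-13)) + 1 = (-27 - 26) + 1 = -53 + 1 = -52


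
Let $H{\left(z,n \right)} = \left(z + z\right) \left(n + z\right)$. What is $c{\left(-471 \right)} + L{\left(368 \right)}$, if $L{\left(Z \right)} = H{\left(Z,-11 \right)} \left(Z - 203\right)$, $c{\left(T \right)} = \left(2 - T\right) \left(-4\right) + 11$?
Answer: $43352199$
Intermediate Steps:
$H{\left(z,n \right)} = 2 z \left(n + z\right)$
$c{\left(T \right)} = 3 + 4 T$ ($c{\left(T \right)} = \left(-8 + 4 T\right) + 11 = 3 + 4 T$)
$L{\left(Z \right)} = 2 Z \left(-203 + Z\right) \left(-11 + Z\right)$ ($L{\left(Z \right)} = 2 Z \left(-11 + Z\right) \left(Z - 203\right) = 2 Z \left(-11 + Z\right) \left(-203 + Z\right) = 2 Z \left(-203 + Z\right) \left(-11 + Z\right)$)
$c{\left(-471 \right)} + L{\left(368 \right)} = \left(3 + 4 \left(-471\right)\right) + 2 \cdot 368 \left(-203 + 368\right) \left(-11 + 368\right) = \left(3 - 1884\right) + 2 \cdot 368 \cdot 165 \cdot 357 = -1881 + 43354080 = 43352199$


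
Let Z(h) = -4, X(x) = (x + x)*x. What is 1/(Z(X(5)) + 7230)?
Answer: 1/7226 ≈ 0.00013839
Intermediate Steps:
X(x) = 2*x² (X(x) = (2*x)*x = 2*x²)
1/(Z(X(5)) + 7230) = 1/(-4 + 7230) = 1/7226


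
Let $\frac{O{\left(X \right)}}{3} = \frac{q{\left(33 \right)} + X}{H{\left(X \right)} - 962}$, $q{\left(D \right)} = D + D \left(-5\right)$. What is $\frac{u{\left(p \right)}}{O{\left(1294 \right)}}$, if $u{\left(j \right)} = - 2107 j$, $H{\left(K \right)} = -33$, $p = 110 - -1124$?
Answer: $\frac{184788415}{249} \approx 7.4212 \cdot 10^{5}$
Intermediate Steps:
$q{\left(D \right)} = - 4 D$ ($q{\left(D \right)} = D - 5 D = - 4 D$)
$p = 1234$ ($p = 110 + 1124 = 1234$)
$O{\left(X \right)} = \frac{396}{995} - \frac{3 X}{995}$ ($O{\left(X \right)} = 3 \frac{\left(-4\right) 33 + X}{-33 - 962} = 3 \frac{-132 + X}{-995} = 3 \left(-132 + X\right) \left(- \frac{1}{995}\right) = 3 \left(\frac{132}{995} - \frac{X}{995}\right) = \frac{396}{995} - \frac{3 X}{995}$)
$\frac{u{\left(p \right)}}{O{\left(1294 \right)}} = \frac{\left(-2107\right) 1234}{\frac{396}{995} - \frac{3882}{995}} = - \frac{2600038}{\frac{396}{995} - \frac{3882}{995}} = - \frac{2600038}{- \frac{3486}{995}} = \left(-2600038\right) \left(- \frac{995}{3486}\right) = \frac{184788415}{249}$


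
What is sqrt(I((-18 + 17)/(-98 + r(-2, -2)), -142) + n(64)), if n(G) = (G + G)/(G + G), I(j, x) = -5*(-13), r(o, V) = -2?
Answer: sqrt(66) ≈ 8.1240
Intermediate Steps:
I(j, x) = 65
n(G) = 1 (n(G) = (2*G)/((2*G)) = (2*G)*(1/(2*G)) = 1)
sqrt(I((-18 + 17)/(-98 + r(-2, -2)), -142) + n(64)) = sqrt(65 + 1) = sqrt(66)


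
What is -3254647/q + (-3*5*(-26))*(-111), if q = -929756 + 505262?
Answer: -18373090613/424494 ≈ -43282.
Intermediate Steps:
q = -424494
-3254647/q + (-3*5*(-26))*(-111) = -3254647/(-424494) + (-3*5*(-26))*(-111) = -3254647*(-1/424494) - 15*(-26)*(-111) = 3254647/424494 + 390*(-111) = 3254647/424494 - 43290 = -18373090613/424494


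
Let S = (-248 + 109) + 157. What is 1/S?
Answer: 1/18 ≈ 0.055556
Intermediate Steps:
S = 18 (S = -139 + 157 = 18)
1/S = 1/18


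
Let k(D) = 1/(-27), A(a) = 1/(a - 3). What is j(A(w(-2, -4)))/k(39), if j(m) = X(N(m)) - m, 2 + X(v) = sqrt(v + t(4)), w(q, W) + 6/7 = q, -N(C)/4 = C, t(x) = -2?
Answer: 2025/41 - 81*I*sqrt(246)/41 ≈ 49.39 - 30.986*I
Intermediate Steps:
N(C) = -4*C
w(q, W) = -6/7 + q
X(v) = -2 + sqrt(-2 + v) (X(v) = -2 + sqrt(v - 2) = -2 + sqrt(-2 + v))
A(a) = 1/(-3 + a)
j(m) = -2 + sqrt(-2 - 4*m) - m (j(m) = (-2 + sqrt(-2 - 4*m)) - m = -2 + sqrt(-2 - 4*m) - m)
k(D) = -1/27
j(A(w(-2, -4)))/k(39) = (-2 + sqrt(-2 - 4/(-3 + (-6/7 - 2))) - 1/(-3 + (-6/7 - 2)))/(-1/27) = (-2 + sqrt(-2 - 4/(-3 - 20/7)) - 1/(-3 - 20/7))*(-27) = (-2 + sqrt(-2 - 4/(-41/7)) - 1/(-41/7))*(-27) = (-2 + sqrt(-2 - 4*(-7/41)) - 1*(-7/41))*(-27) = (-2 + sqrt(-2 + 28/41) + 7/41)*(-27) = (-2 + sqrt(-54/41) + 7/41)*(-27) = (-2 + 3*I*sqrt(246)/41 + 7/41)*(-27) = (-75/41 + 3*I*sqrt(246)/41)*(-27) = 2025/41 - 81*I*sqrt(246)/41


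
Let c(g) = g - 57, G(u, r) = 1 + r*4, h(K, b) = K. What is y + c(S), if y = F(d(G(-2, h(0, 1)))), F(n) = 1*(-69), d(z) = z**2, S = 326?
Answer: 200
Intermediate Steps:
G(u, r) = 1 + 4*r
c(g) = -57 + g
F(n) = -69
y = -69
y + c(S) = -69 + (-57 + 326) = -69 + 269 = 200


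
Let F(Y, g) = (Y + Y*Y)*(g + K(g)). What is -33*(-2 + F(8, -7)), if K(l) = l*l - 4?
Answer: -90222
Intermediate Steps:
K(l) = -4 + l**2 (K(l) = l**2 - 4 = -4 + l**2)
F(Y, g) = (Y + Y**2)*(-4 + g + g**2) (F(Y, g) = (Y + Y*Y)*(g + (-4 + g**2)) = (Y + Y**2)*(-4 + g + g**2))
-33*(-2 + F(8, -7)) = -33*(-2 + 8*(-4 - 7 + (-7)**2 + 8*(-7) + 8*(-4 + (-7)**2))) = -33*(-2 + 8*(-4 - 7 + 49 - 56 + 8*(-4 + 49))) = -33*(-2 + 8*(-4 - 7 + 49 - 56 + 8*45)) = -33*(-2 + 8*(-4 - 7 + 49 - 56 + 360)) = -33*(-2 + 8*342) = -33*(-2 + 2736) = -33*2734 = -90222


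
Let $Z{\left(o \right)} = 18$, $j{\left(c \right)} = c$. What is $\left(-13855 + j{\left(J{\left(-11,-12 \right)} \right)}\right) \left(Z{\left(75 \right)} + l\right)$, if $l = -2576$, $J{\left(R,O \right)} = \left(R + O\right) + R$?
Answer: $35528062$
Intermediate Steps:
$J{\left(R,O \right)} = O + 2 R$ ($J{\left(R,O \right)} = \left(O + R\right) + R = O + 2 R$)
$\left(-13855 + j{\left(J{\left(-11,-12 \right)} \right)}\right) \left(Z{\left(75 \right)} + l\right) = \left(-13855 + \left(-12 + 2 \left(-11\right)\right)\right) \left(18 - 2576\right) = \left(-13855 - 34\right) \left(-2558\right) = \left(-13889\right) \left(-2558\right) = 35528062$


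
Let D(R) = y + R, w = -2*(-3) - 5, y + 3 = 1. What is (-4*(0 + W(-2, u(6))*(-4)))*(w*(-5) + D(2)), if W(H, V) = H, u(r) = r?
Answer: 160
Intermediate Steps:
y = -2 (y = -3 + 1 = -2)
w = 1 (w = 6 - 5 = 1)
D(R) = -2 + R
(-4*(0 + W(-2, u(6))*(-4)))*(w*(-5) + D(2)) = (-4*(0 - 2*(-4)))*(1*(-5) + (-2 + 2)) = (-4*(0 + 8))*(-5 + 0) = -4*8*(-5) = -32*(-5) = 160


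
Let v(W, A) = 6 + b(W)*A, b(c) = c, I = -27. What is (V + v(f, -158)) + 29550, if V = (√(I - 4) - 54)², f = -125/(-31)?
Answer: 985921/31 - 108*I*√31 ≈ 31804.0 - 601.32*I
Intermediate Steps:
f = 125/31 (f = -125*(-1/31) = 125/31 ≈ 4.0323)
v(W, A) = 6 + A*W (v(W, A) = 6 + W*A = 6 + A*W)
V = (-54 + I*√31)² (V = (√(-27 - 4) - 54)² = (√(-31) - 54)² = (I*√31 - 54)² = (-54 + I*√31)² ≈ 2885.0 - 601.32*I)
(V + v(f, -158)) + 29550 = ((54 - I*√31)² + (6 - 158*125/31)) + 29550 = ((54 - I*√31)² + (6 - 19750/31)) + 29550 = ((54 - I*√31)² - 19564/31) + 29550 = (-19564/31 + (54 - I*√31)²) + 29550 = 896486/31 + (54 - I*√31)²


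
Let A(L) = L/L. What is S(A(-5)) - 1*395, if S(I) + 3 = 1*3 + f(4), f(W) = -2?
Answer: -397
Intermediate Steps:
A(L) = 1
S(I) = -2 (S(I) = -3 + (1*3 - 2) = -3 + (3 - 2) = -3 + 1 = -2)
S(A(-5)) - 1*395 = -2 - 1*395 = -2 - 395 = -397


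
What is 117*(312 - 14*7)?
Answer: 25038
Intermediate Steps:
117*(312 - 14*7) = 117*(312 - 98) = 117*214 = 25038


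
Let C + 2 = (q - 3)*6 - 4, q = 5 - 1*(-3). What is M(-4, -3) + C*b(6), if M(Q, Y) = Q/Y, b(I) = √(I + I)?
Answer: 4/3 + 48*√3 ≈ 84.472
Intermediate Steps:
q = 8 (q = 5 + 3 = 8)
b(I) = √2*√I (b(I) = √(2*I) = √2*√I)
C = 24 (C = -2 + ((8 - 3)*6 - 4) = -2 + (5*6 - 4) = -2 + (30 - 4) = -2 + 26 = 24)
M(-4, -3) + C*b(6) = -4/(-3) + 24*(√2*√6) = -4*(-⅓) + 24*(2*√3) = 4/3 + 48*√3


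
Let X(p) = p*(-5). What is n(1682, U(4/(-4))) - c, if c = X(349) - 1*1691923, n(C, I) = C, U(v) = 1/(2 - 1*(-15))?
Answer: 1695350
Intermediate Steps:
U(v) = 1/17 (U(v) = 1/(2 + 15) = 1/17)
X(p) = -5*p
c = -1693668 (c = -5*349 - 1*1691923 = -1745 - 1691923 = -1693668)
n(1682, U(4/(-4))) - c = 1682 - 1*(-1693668) = 1682 + 1693668 = 1695350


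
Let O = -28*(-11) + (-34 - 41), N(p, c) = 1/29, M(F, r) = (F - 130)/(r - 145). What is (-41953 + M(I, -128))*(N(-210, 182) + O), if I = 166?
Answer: -25800253130/2639 ≈ -9.7765e+6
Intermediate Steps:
M(F, r) = (-130 + F)/(-145 + r)
N(p, c) = 1/29
O = 233 (O = 308 - 75 = 233)
(-41953 + M(I, -128))*(N(-210, 182) + O) = (-41953 + (-130 + 166)/(-145 - 128))*(1/29 + 233) = (-41953 + 36/(-273))*(6758/29) = (-41953 - 1/273*36)*(6758/29) = (-41953 - 12/91)*(6758/29) = -3817735/91*6758/29 = -25800253130/2639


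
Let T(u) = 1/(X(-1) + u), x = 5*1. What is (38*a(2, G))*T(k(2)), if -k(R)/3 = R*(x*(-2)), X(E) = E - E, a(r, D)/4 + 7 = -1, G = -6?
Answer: -304/15 ≈ -20.267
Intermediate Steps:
a(r, D) = -32 (a(r, D) = -28 + 4*(-1) = -28 - 4 = -32)
x = 5
X(E) = 0
k(R) = 30*R (k(R) = -3*R*5*(-2) = -3*R*(-10) = -(-30)*R = 30*R)
T(u) = 1/u (T(u) = 1/(0 + u) = 1/u)
(38*a(2, G))*T(k(2)) = (38*(-32))/((30*2)) = -1216/60 = -1216*1/60 = -304/15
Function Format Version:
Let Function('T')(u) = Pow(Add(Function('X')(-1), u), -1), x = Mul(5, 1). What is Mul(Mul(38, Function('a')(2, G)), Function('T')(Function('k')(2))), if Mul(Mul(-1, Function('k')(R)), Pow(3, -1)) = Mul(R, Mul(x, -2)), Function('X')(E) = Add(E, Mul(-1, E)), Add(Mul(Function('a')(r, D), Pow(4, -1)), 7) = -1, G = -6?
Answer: Rational(-304, 15) ≈ -20.267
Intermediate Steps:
Function('a')(r, D) = -32 (Function('a')(r, D) = Add(-28, Mul(4, -1)) = Add(-28, -4) = -32)
x = 5
Function('X')(E) = 0
Function('k')(R) = Mul(30, R) (Function('k')(R) = Mul(-3, Mul(R, Mul(5, -2))) = Mul(-3, Mul(R, -10)) = Mul(-3, Mul(-10, R)) = Mul(30, R))
Function('T')(u) = Pow(u, -1) (Function('T')(u) = Pow(Add(0, u), -1) = Pow(u, -1))
Mul(Mul(38, Function('a')(2, G)), Function('T')(Function('k')(2))) = Mul(Mul(38, -32), Pow(Mul(30, 2), -1)) = Mul(-1216, Pow(60, -1)) = Mul(-1216, Rational(1, 60)) = Rational(-304, 15)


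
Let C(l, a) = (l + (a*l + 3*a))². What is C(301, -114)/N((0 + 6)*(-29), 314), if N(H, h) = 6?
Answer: 1180266025/6 ≈ 1.9671e+8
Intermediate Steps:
C(l, a) = (l + 3*a + a*l)² (C(l, a) = (l + (3*a + a*l))² = (l + 3*a + a*l)²)
C(301, -114)/N((0 + 6)*(-29), 314) = (301 + 3*(-114) - 114*301)²/6 = (301 - 342 - 34314)²*(⅙) = (-34355)²*(⅙) = 1180266025*(⅙) = 1180266025/6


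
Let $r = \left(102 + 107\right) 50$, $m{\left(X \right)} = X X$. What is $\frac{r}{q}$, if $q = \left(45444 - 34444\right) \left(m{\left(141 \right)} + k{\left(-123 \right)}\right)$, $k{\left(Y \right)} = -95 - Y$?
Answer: $\frac{19}{398180} \approx 4.7717 \cdot 10^{-5}$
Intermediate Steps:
$m{\left(X \right)} = X^{2}$
$q = 218999000$ ($q = \left(45444 - 34444\right) \left(141^{2} - -28\right) = 11000 \left(19881 + \left(-95 + 123\right)\right) = 11000 \left(19881 + 28\right) = 11000 \cdot 19909 = 218999000$)
$r = 10450$ ($r = 209 \cdot 50 = 10450$)
$\frac{r}{q} = \frac{10450}{218999000} = 10450 \cdot \frac{1}{218999000} = \frac{19}{398180}$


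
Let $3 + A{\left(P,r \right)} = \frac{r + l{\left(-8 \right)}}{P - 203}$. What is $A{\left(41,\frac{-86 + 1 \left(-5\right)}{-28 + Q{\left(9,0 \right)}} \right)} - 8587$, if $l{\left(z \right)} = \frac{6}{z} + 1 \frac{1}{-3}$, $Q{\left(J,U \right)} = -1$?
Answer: $- \frac{484270555}{56376} \approx -8590.0$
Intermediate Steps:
$l{\left(z \right)} = - \frac{1}{3} + \frac{6}{z}$ ($l{\left(z \right)} = \frac{6}{z} + 1 \left(- \frac{1}{3}\right) = \frac{6}{z} - \frac{1}{3} = - \frac{1}{3} + \frac{6}{z}$)
$A{\left(P,r \right)} = -3 + \frac{- \frac{13}{12} + r}{-203 + P}$ ($A{\left(P,r \right)} = -3 + \frac{r + \frac{18 - -8}{3 \left(-8\right)}}{P - 203} = -3 + \frac{r + \frac{1}{3} \left(- \frac{1}{8}\right) \left(18 + 8\right)}{-203 + P} = -3 + \frac{r + \frac{1}{3} \left(- \frac{1}{8}\right) 26}{-203 + P} = -3 + \frac{r - \frac{13}{12}}{-203 + P} = -3 + \frac{- \frac{13}{12} + r}{-203 + P}$)
$A{\left(41,\frac{-86 + 1 \left(-5\right)}{-28 + Q{\left(9,0 \right)}} \right)} - 8587 = \frac{\frac{7295}{12} + \frac{-86 + 1 \left(-5\right)}{-28 - 1} - 123}{-203 + 41} - 8587 = \frac{\frac{7295}{12} + \frac{-86 - 5}{-29} - 123}{-162} - 8587 = - \frac{\frac{7295}{12} - - \frac{91}{29} - 123}{162} - 8587 = - \frac{\frac{7295}{12} + \frac{91}{29} - 123}{162} - 8587 = \left(- \frac{1}{162}\right) \frac{169843}{348} - 8587 = - \frac{169843}{56376} - 8587 = - \frac{484270555}{56376}$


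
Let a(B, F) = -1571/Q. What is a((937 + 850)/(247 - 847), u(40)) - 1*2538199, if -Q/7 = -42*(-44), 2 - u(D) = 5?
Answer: -32834140693/12936 ≈ -2.5382e+6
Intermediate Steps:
u(D) = -3 (u(D) = 2 - 1*5 = 2 - 5 = -3)
Q = -12936 (Q = -(-294)*(-44) = -7*1848 = -12936)
a(B, F) = 1571/12936 (a(B, F) = -1571/(-12936) = -1571*(-1/12936) = 1571/12936)
a((937 + 850)/(247 - 847), u(40)) - 1*2538199 = 1571/12936 - 1*2538199 = 1571/12936 - 2538199 = -32834140693/12936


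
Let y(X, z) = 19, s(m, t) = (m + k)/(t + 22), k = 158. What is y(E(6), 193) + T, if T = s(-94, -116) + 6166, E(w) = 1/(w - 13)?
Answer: 290663/47 ≈ 6184.3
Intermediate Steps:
E(w) = 1/(-13 + w)
s(m, t) = (158 + m)/(22 + t) (s(m, t) = (m + 158)/(t + 22) = (158 + m)/(22 + t))
T = 289770/47 (T = (158 - 94)/(22 - 116) + 6166 = 64/(-94) + 6166 = -1/94*64 + 6166 = -32/47 + 6166 = 289770/47 ≈ 6165.3)
y(E(6), 193) + T = 19 + 289770/47 = 290663/47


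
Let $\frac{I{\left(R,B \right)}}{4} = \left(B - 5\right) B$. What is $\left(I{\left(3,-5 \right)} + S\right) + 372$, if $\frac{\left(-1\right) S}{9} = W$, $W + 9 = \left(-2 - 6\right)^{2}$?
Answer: $77$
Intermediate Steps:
$I{\left(R,B \right)} = 4 B \left(-5 + B\right)$ ($I{\left(R,B \right)} = 4 \left(B - 5\right) B = 4 \left(-5 + B\right) B = 4 B \left(-5 + B\right)$)
$W = 55$ ($W = -9 + \left(-2 - 6\right)^{2} = -9 + \left(-8\right)^{2} = -9 + 64 = 55$)
$S = -495$ ($S = \left(-9\right) 55 = -495$)
$\left(I{\left(3,-5 \right)} + S\right) + 372 = \left(4 \left(-5\right) \left(-5 - 5\right) - 495\right) + 372 = \left(4 \left(-5\right) \left(-10\right) - 495\right) + 372 = \left(200 - 495\right) + 372 = -295 + 372 = 77$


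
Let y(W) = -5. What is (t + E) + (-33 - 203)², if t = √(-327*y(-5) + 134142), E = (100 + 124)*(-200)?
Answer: 10896 + √135777 ≈ 11264.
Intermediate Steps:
E = -44800 (E = 224*(-200) = -44800)
t = √135777 (t = √(-327*(-5) + 134142) = √(-1*(-1635) + 134142) = √(1635 + 134142) = √135777 ≈ 368.48)
(t + E) + (-33 - 203)² = (√135777 - 44800) + (-33 - 203)² = (-44800 + √135777) + (-236)² = (-44800 + √135777) + 55696 = 10896 + √135777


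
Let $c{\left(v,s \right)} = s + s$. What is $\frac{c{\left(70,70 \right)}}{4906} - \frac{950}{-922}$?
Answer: $\frac{1197445}{1130833} \approx 1.0589$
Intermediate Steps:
$c{\left(v,s \right)} = 2 s$
$\frac{c{\left(70,70 \right)}}{4906} - \frac{950}{-922} = \frac{2 \cdot 70}{4906} - \frac{950}{-922} = 140 \cdot \frac{1}{4906} - - \frac{475}{461} = \frac{70}{2453} + \frac{475}{461} = \frac{1197445}{1130833}$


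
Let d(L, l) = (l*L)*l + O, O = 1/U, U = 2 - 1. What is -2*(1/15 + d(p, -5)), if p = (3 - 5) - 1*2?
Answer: 2968/15 ≈ 197.87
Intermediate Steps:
U = 1
O = 1 (O = 1/1 = 1)
p = -4 (p = -2 - 2 = -4)
d(L, l) = 1 + L*l² (d(L, l) = (l*L)*l + 1 = (L*l)*l + 1 = L*l² + 1 = 1 + L*l²)
-2*(1/15 + d(p, -5)) = -2*(1/15 + (1 - 4*(-5)²)) = -2*(1/15 + (1 - 4*25)) = -2*(1/15 + (1 - 100)) = -2*(1/15 - 99) = -2*(-1484/15) = 2968/15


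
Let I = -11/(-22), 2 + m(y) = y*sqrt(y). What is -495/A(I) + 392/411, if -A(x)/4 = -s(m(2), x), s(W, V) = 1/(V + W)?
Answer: 613471/3288 - 495*sqrt(2)/2 ≈ -163.44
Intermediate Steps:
m(y) = -2 + y**(3/2) (m(y) = -2 + y*sqrt(y) = -2 + y**(3/2))
I = 1/2 (I = -11*(-1/22) = 1/2 ≈ 0.50000)
A(x) = 4/(-2 + x + 2*sqrt(2)) (A(x) = -(-4)/(x + (-2 + 2**(3/2))) = -(-4)/(x + (-2 + 2*sqrt(2))) = -(-4)/(-2 + x + 2*sqrt(2)) = 4/(-2 + x + 2*sqrt(2)))
-495/A(I) + 392/411 = -(-1485/8 + 495*sqrt(2)/2) + 392/411 = -(-1485/8 + 495*sqrt(2)/2) + 392*(1/411) = -495*(-3/8 + sqrt(2)/2) + 392/411 = (1485/8 - 495*sqrt(2)/2) + 392/411 = 613471/3288 - 495*sqrt(2)/2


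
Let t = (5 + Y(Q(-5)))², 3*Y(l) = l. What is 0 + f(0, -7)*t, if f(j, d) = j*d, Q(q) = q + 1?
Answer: 0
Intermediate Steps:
Q(q) = 1 + q
Y(l) = l/3
f(j, d) = d*j
t = 121/9 (t = (5 + (1 - 5)/3)² = (5 + (⅓)*(-4))² = (5 - 4/3)² = (11/3)² = 121/9 ≈ 13.444)
0 + f(0, -7)*t = 0 - 7*0*(121/9) = 0 + 0*(121/9) = 0 + 0 = 0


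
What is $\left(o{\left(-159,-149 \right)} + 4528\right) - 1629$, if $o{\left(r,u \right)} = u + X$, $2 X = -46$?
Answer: $2727$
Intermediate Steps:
$X = -23$ ($X = \frac{1}{2} \left(-46\right) = -23$)
$o{\left(r,u \right)} = -23 + u$ ($o{\left(r,u \right)} = u - 23 = -23 + u$)
$\left(o{\left(-159,-149 \right)} + 4528\right) - 1629 = \left(\left(-23 - 149\right) + 4528\right) - 1629 = \left(-172 + 4528\right) - 1629 = 4356 - 1629 = 2727$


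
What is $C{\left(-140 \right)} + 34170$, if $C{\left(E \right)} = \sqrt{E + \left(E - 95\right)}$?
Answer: $34170 + 5 i \sqrt{15} \approx 34170.0 + 19.365 i$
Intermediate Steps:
$C{\left(E \right)} = \sqrt{-95 + 2 E}$ ($C{\left(E \right)} = \sqrt{E + \left(-95 + E\right)} = \sqrt{-95 + 2 E}$)
$C{\left(-140 \right)} + 34170 = \sqrt{-95 + 2 \left(-140\right)} + 34170 = \sqrt{-95 - 280} + 34170 = \sqrt{-375} + 34170 = 5 i \sqrt{15} + 34170 = 34170 + 5 i \sqrt{15}$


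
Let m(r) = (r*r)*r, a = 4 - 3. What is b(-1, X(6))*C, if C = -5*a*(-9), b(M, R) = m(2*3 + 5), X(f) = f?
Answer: 59895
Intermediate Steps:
a = 1
m(r) = r³ (m(r) = r²*r = r³)
b(M, R) = 1331 (b(M, R) = (2*3 + 5)³ = (6 + 5)³ = 11³ = 1331)
C = 45 (C = -5*1*(-9) = -5*(-9) = 45)
b(-1, X(6))*C = 1331*45 = 59895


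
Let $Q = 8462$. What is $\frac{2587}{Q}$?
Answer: $\frac{2587}{8462} \approx 0.30572$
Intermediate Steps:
$\frac{2587}{Q} = \frac{2587}{8462}$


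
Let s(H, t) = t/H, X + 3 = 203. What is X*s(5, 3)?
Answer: 120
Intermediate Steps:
X = 200 (X = -3 + 203 = 200)
X*s(5, 3) = 200*(3/5) = 200*(3*(⅕)) = 200*(⅗) = 120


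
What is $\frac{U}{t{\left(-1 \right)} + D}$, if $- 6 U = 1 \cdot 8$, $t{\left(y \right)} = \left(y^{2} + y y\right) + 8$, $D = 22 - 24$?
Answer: $- \frac{1}{6} \approx -0.16667$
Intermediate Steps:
$D = -2$ ($D = 22 - 24 = -2$)
$t{\left(y \right)} = 8 + 2 y^{2}$ ($t{\left(y \right)} = \left(y^{2} + y^{2}\right) + 8 = 2 y^{2} + 8 = 8 + 2 y^{2}$)
$U = - \frac{4}{3}$ ($U = - \frac{1 \cdot 8}{6} = \left(- \frac{1}{6}\right) 8 = - \frac{4}{3} \approx -1.3333$)
$\frac{U}{t{\left(-1 \right)} + D} = \frac{1}{\left(8 + 2 \left(-1\right)^{2}\right) - 2} \left(- \frac{4}{3}\right) = \frac{1}{\left(8 + 2 \cdot 1\right) - 2} \left(- \frac{4}{3}\right) = \frac{1}{\left(8 + 2\right) - 2} \left(- \frac{4}{3}\right) = \frac{1}{10 - 2} \left(- \frac{4}{3}\right) = \frac{1}{8} \left(- \frac{4}{3}\right) = - \frac{1}{6}$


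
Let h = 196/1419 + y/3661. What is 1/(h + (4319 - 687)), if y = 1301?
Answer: 5194959/18870654763 ≈ 0.00027529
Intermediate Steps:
h = 2563675/5194959 (h = 196/1419 + 1301/3661 = 2563675/5194959 ≈ 0.49349)
1/(h + (4319 - 687)) = 1/(2563675/5194959 + (4319 - 687)) = 1/(2563675/5194959 + 3632) = 1/(18870654763/5194959) = 5194959/18870654763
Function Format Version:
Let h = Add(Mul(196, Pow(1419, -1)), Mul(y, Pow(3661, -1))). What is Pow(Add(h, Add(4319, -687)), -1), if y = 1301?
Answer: Rational(5194959, 18870654763) ≈ 0.00027529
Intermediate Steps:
h = Rational(2563675, 5194959) (h = Add(Mul(196, Pow(1419, -1)), Mul(1301, Pow(3661, -1))) = Add(Mul(196, Rational(1, 1419)), Mul(1301, Rational(1, 3661))) = Add(Rational(196, 1419), Rational(1301, 3661)) = Rational(2563675, 5194959) ≈ 0.49349)
Pow(Add(h, Add(4319, -687)), -1) = Pow(Add(Rational(2563675, 5194959), Add(4319, -687)), -1) = Pow(Add(Rational(2563675, 5194959), 3632), -1) = Pow(Rational(18870654763, 5194959), -1) = Rational(5194959, 18870654763)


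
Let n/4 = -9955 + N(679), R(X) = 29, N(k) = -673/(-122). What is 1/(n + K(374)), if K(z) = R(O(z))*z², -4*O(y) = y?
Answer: 61/245012970 ≈ 2.4897e-7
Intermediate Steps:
O(y) = -y/4
N(k) = 673/122 (N(k) = -673*(-1/122) = 673/122)
K(z) = 29*z²
n = -2427674/61 (n = 4*(-9955 + 673/122) = 4*(-1213837/122) = -2427674/61 ≈ -39798.)
1/(n + K(374)) = 1/(-2427674/61 + 29*374²) = 1/(-2427674/61 + 29*139876) = 1/(-2427674/61 + 4056404) = 1/(245012970/61) = 61/245012970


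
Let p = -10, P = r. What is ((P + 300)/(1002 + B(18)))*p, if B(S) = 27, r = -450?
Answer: 500/343 ≈ 1.4577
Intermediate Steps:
P = -450
((P + 300)/(1002 + B(18)))*p = ((-450 + 300)/(1002 + 27))*(-10) = -150/1029*(-10) = -150*1/1029*(-10) = -50/343*(-10) = 500/343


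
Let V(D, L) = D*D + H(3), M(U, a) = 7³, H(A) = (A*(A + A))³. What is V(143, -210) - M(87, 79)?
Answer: 25938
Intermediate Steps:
H(A) = 8*A⁶ (H(A) = (A*(2*A))³ = (2*A²)³ = 8*A⁶)
M(U, a) = 343
V(D, L) = 5832 + D² (V(D, L) = D*D + 8*3⁶ = D² + 8*729 = D² + 5832 = 5832 + D²)
V(143, -210) - M(87, 79) = (5832 + 143²) - 1*343 = (5832 + 20449) - 343 = 26281 - 343 = 25938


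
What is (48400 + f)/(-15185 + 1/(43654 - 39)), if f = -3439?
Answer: -1960974015/662293774 ≈ -2.9609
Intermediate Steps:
(48400 + f)/(-15185 + 1/(43654 - 39)) = (48400 - 3439)/(-15185 + 1/(43654 - 39)) = 44961/(-15185 + 1/43615) = 44961/(-662293774/43615) = 44961*(-43615/662293774) = -1960974015/662293774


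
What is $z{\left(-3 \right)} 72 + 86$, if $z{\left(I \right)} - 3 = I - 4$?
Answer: $-202$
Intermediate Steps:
$z{\left(I \right)} = -1 + I$ ($z{\left(I \right)} = 3 + \left(I - 4\right) = 3 + \left(-4 + I\right) = -1 + I$)
$z{\left(-3 \right)} 72 + 86 = \left(-1 - 3\right) 72 + 86 = \left(-4\right) 72 + 86 = -288 + 86 = -202$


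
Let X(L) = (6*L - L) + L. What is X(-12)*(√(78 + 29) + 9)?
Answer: -648 - 72*√107 ≈ -1392.8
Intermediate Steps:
X(L) = 6*L (X(L) = 5*L + L = 6*L)
X(-12)*(√(78 + 29) + 9) = (6*(-12))*(√(78 + 29) + 9) = -72*(√107 + 9) = -72*(9 + √107) = -648 - 72*√107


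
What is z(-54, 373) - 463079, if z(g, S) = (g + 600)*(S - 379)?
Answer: -466355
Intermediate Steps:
z(g, S) = (-379 + S)*(600 + g) (z(g, S) = (600 + g)*(-379 + S) = (-379 + S)*(600 + g))
z(-54, 373) - 463079 = (-227400 - 379*(-54) + 600*373 + 373*(-54)) - 463079 = (-227400 + 20466 + 223800 - 20142) - 463079 = -3276 - 463079 = -466355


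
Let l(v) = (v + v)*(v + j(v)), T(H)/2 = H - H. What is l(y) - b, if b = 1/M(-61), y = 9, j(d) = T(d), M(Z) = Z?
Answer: 9883/61 ≈ 162.02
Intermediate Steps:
T(H) = 0 (T(H) = 2*(H - H) = 2*0 = 0)
j(d) = 0
l(v) = 2*v² (l(v) = (v + v)*(v + 0) = (2*v)*v = 2*v²)
b = -1/61 (b = 1/(-61) = -1/61 ≈ -0.016393)
l(y) - b = 2*9² - 1*(-1/61) = 2*81 + 1/61 = 162 + 1/61 = 9883/61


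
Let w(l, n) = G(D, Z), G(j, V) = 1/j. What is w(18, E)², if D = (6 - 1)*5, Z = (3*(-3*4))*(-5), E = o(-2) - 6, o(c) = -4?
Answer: 1/625 ≈ 0.0016000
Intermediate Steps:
E = -10 (E = -4 - 6 = -10)
Z = 180 (Z = (3*(-12))*(-5) = -36*(-5) = 180)
D = 25 (D = 5*5 = 25)
w(l, n) = 1/25
w(18, E)² = (1/25)² = 1/625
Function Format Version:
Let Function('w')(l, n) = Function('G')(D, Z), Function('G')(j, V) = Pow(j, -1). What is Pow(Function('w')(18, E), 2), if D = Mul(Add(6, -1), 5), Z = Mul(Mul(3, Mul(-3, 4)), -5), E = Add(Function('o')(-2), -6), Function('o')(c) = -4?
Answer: Rational(1, 625) ≈ 0.0016000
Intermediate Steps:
E = -10 (E = Add(-4, -6) = -10)
Z = 180 (Z = Mul(Mul(3, -12), -5) = Mul(-36, -5) = 180)
D = 25 (D = Mul(5, 5) = 25)
Function('w')(l, n) = Rational(1, 25) (Function('w')(l, n) = Pow(25, -1) = Rational(1, 25))
Pow(Function('w')(18, E), 2) = Pow(Rational(1, 25), 2) = Rational(1, 625)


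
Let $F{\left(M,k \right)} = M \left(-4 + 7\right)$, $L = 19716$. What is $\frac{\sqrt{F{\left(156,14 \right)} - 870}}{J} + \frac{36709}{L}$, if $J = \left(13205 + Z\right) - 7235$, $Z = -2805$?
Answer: $\frac{36709}{19716} + \frac{i \sqrt{402}}{3165} \approx 1.8619 + 0.0063349 i$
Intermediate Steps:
$J = 3165$ ($J = \left(13205 - 2805\right) - 7235 = 10400 - 7235 = 3165$)
$F{\left(M,k \right)} = 3 M$ ($F{\left(M,k \right)} = M 3 = 3 M$)
$\frac{\sqrt{F{\left(156,14 \right)} - 870}}{J} + \frac{36709}{L} = \frac{\sqrt{3 \cdot 156 - 870}}{3165} + \frac{36709}{19716} = \sqrt{468 - 870} \cdot \frac{1}{3165} + 36709 \cdot \frac{1}{19716} = \sqrt{-402} \cdot \frac{1}{3165} + \frac{36709}{19716} = i \sqrt{402} \cdot \frac{1}{3165} + \frac{36709}{19716} = \frac{i \sqrt{402}}{3165} + \frac{36709}{19716} = \frac{36709}{19716} + \frac{i \sqrt{402}}{3165}$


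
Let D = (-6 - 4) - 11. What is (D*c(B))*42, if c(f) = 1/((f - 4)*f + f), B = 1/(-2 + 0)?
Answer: -504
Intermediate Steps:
B = -½ (B = 1/(-2) = -½ ≈ -0.50000)
D = -21 (D = -10 - 11 = -21)
c(f) = 1/(f + f*(-4 + f)) (c(f) = 1/((-4 + f)*f + f) = 1/(f*(-4 + f) + f) = 1/(f + f*(-4 + f)))
(D*c(B))*42 = -21/((-½)*(-3 - ½))*42 = -(-42)/(-7/2)*42 = -(-42)*(-2)/7*42 = -21*4/7*42 = -12*42 = -504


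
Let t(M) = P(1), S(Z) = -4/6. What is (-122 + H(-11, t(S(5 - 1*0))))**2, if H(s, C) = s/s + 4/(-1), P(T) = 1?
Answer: 15625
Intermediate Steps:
S(Z) = -2/3 (S(Z) = -4*1/6 = -2/3)
t(M) = 1
H(s, C) = -3 (H(s, C) = 1 + 4*(-1) = 1 - 4 = -3)
(-122 + H(-11, t(S(5 - 1*0))))**2 = (-122 - 3)**2 = (-125)**2 = 15625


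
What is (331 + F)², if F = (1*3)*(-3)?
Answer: 103684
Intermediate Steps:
F = -9 (F = 3*(-3) = -9)
(331 + F)² = (331 - 9)² = 322² = 103684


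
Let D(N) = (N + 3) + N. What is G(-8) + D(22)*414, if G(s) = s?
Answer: 19450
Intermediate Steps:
D(N) = 3 + 2*N (D(N) = (3 + N) + N = 3 + 2*N)
G(-8) + D(22)*414 = -8 + (3 + 2*22)*414 = -8 + (3 + 44)*414 = -8 + 47*414 = -8 + 19458 = 19450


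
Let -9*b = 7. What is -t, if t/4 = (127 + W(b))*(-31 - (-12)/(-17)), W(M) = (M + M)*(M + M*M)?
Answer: 200031524/12393 ≈ 16141.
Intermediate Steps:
b = -7/9 (b = -⅑*7 = -7/9 ≈ -0.77778)
W(M) = 2*M*(M + M²) (W(M) = (2*M)*(M + M²) = 2*M*(M + M²))
t = -200031524/12393 (t = 4*((127 + 2*(-7/9)²*(1 - 7/9))*(-31 - (-12)/(-17))) = 4*((127 + 2*(49/81)*(2/9))*(-31 - (-12)*(-1)/17)) = 4*((127 + 196/729)*(-31 - 1*12/17)) = 4*(92779*(-31 - 12/17)/729) = 4*((92779/729)*(-539/17)) = 4*(-50007881/12393) = -200031524/12393 ≈ -16141.)
-t = -1*(-200031524/12393) = 200031524/12393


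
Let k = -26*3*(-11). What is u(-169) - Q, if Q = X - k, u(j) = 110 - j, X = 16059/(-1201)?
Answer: 1381596/1201 ≈ 1150.4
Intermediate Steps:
X = -16059/1201 (X = 16059*(-1/1201) = -16059/1201 ≈ -13.371)
k = 858 (k = -13*6*(-11) = -78*(-11) = 858)
Q = -1046517/1201 (Q = -16059/1201 - 1*858 = -16059/1201 - 858 = -1046517/1201 ≈ -871.37)
u(-169) - Q = (110 - 1*(-169)) - 1*(-1046517/1201) = (110 + 169) + 1046517/1201 = 279 + 1046517/1201 = 1381596/1201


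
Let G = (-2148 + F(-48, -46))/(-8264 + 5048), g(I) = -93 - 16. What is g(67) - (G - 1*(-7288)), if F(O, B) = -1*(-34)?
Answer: -11895433/1608 ≈ -7397.7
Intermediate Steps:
F(O, B) = 34
g(I) = -109
G = 1057/1608 (G = (-2148 + 34)/(-8264 + 5048) = -2114/(-3216) = -2114*(-1/3216) = 1057/1608 ≈ 0.65734)
g(67) - (G - 1*(-7288)) = -109 - (1057/1608 - 1*(-7288)) = -109 - (1057/1608 + 7288) = -109 - 1*11720161/1608 = -109 - 11720161/1608 = -11895433/1608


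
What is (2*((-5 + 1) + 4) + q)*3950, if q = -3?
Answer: -11850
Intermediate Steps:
(2*((-5 + 1) + 4) + q)*3950 = (2*((-5 + 1) + 4) - 3)*3950 = (2*(-4 + 4) - 3)*3950 = (2*0 - 3)*3950 = (0 - 3)*3950 = -3*3950 = -11850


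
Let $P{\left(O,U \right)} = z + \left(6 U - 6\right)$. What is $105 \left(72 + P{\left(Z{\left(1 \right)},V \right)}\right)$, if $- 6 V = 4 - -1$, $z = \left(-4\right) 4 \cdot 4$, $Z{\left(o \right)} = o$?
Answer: $-315$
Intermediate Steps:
$z = -64$ ($z = \left(-16\right) 4 = -64$)
$V = - \frac{5}{6}$ ($V = - \frac{4 - -1}{6} = - \frac{4 + 1}{6} = \left(- \frac{1}{6}\right) 5 = - \frac{5}{6} \approx -0.83333$)
$P{\left(O,U \right)} = -70 + 6 U$ ($P{\left(O,U \right)} = -64 + \left(6 U - 6\right) = -64 + \left(-6 + 6 U\right) = -70 + 6 U$)
$105 \left(72 + P{\left(Z{\left(1 \right)},V \right)}\right) = 105 \left(72 + \left(-70 + 6 \left(- \frac{5}{6}\right)\right)\right) = 105 \left(72 - 75\right) = 105 \left(-3\right) = -315$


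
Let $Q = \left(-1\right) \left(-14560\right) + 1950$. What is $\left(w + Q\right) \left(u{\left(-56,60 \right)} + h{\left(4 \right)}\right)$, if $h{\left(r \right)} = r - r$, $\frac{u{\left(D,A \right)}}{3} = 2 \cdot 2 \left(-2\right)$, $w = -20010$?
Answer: $84000$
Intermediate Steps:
$Q = 16510$ ($Q = 14560 + 1950 = 16510$)
$u{\left(D,A \right)} = -24$ ($u{\left(D,A \right)} = 3 \cdot 2 \cdot 2 \left(-2\right) = 3 \cdot 4 \left(-2\right) = 3 \left(-8\right) = -24$)
$h{\left(r \right)} = 0$
$\left(w + Q\right) \left(u{\left(-56,60 \right)} + h{\left(4 \right)}\right) = \left(-20010 + 16510\right) \left(-24 + 0\right) = \left(-3500\right) \left(-24\right) = 84000$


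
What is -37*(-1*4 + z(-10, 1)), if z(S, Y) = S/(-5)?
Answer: 74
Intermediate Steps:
z(S, Y) = -S/5 (z(S, Y) = S*(-⅕) = -S/5)
-37*(-1*4 + z(-10, 1)) = -37*(-1*4 - ⅕*(-10)) = -37*(-4 + 2) = -37*(-2) = 74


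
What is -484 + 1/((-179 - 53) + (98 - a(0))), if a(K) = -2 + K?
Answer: -63889/132 ≈ -484.01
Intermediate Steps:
-484 + 1/((-179 - 53) + (98 - a(0))) = -484 + 1/((-179 - 53) + (98 - (-2 + 0))) = -484 + 1/(-232 + (98 - 1*(-2))) = -484 + 1/(-232 + (98 + 2)) = -484 + 1/(-232 + 100) = -484 + 1/(-132) = -484 - 1/132 = -63889/132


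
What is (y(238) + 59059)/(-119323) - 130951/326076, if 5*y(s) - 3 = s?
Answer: -174494527601/194541832740 ≈ -0.89695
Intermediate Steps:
y(s) = ⅗ + s/5
(y(238) + 59059)/(-119323) - 130951/326076 = ((⅗ + (⅕)*238) + 59059)/(-119323) - 130951/326076 = ((⅗ + 238/5) + 59059)*(-1/119323) - 130951*1/326076 = (241/5 + 59059)*(-1/119323) - 130951/326076 = (295536/5)*(-1/119323) - 130951/326076 = -295536/596615 - 130951/326076 = -174494527601/194541832740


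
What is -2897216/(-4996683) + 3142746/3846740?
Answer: 13424071093679/9610470181710 ≈ 1.3968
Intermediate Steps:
-2897216/(-4996683) + 3142746/3846740 = -2897216*(-1/4996683) + 3142746*(1/3846740) = 2897216/4996683 + 1571373/1923370 = 13424071093679/9610470181710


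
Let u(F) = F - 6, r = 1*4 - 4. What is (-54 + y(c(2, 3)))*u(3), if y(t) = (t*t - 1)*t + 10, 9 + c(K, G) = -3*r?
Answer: 2292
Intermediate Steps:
r = 0 (r = 4 - 4 = 0)
c(K, G) = -9 (c(K, G) = -9 - 3*0 = -9 + 0 = -9)
y(t) = 10 + t*(-1 + t**2) (y(t) = (t**2 - 1)*t + 10 = (-1 + t**2)*t + 10 = t*(-1 + t**2) + 10 = 10 + t*(-1 + t**2))
u(F) = -6 + F
(-54 + y(c(2, 3)))*u(3) = (-54 + (10 + (-9)**3 - 1*(-9)))*(-6 + 3) = (-54 + (10 - 729 + 9))*(-3) = (-54 - 710)*(-3) = -764*(-3) = 2292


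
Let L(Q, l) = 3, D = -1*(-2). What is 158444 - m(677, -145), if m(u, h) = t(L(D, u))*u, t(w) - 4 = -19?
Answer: 168599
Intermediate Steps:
D = 2
t(w) = -15 (t(w) = 4 - 19 = -15)
m(u, h) = -15*u
158444 - m(677, -145) = 158444 - (-15)*677 = 158444 - 1*(-10155) = 158444 + 10155 = 168599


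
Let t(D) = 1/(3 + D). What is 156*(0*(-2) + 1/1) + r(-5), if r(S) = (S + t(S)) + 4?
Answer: 309/2 ≈ 154.50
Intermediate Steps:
r(S) = 4 + S + 1/(3 + S) (r(S) = (S + 1/(3 + S)) + 4 = 4 + S + 1/(3 + S))
156*(0*(-2) + 1/1) + r(-5) = 156*(0*(-2) + 1/1) + (1 + (3 - 5)*(4 - 5))/(3 - 5) = 156*(0 + 1) + (1 - 2*(-1))/(-2) = 156*1 - (1 + 2)/2 = 156 - ½*3 = 156 - 3/2 = 309/2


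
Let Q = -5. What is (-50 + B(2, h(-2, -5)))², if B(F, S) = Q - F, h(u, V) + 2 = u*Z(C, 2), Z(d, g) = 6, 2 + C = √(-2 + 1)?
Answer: 3249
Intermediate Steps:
C = -2 + I (C = -2 + √(-2 + 1) = -2 + √(-1) = -2 + I ≈ -2.0 + 1.0*I)
h(u, V) = -2 + 6*u (h(u, V) = -2 + u*6 = -2 + 6*u)
B(F, S) = -5 - F
(-50 + B(2, h(-2, -5)))² = (-50 + (-5 - 1*2))² = (-50 + (-5 - 2))² = (-50 - 7)² = (-57)² = 3249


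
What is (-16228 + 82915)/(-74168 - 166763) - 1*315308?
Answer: -75967538435/240931 ≈ -3.1531e+5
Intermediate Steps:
(-16228 + 82915)/(-74168 - 166763) - 1*315308 = 66687/(-240931) - 315308 = 66687*(-1/240931) - 315308 = -66687/240931 - 315308 = -75967538435/240931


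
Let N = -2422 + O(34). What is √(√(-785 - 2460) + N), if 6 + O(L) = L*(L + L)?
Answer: √(-116 + I*√3245) ≈ 2.5722 + 11.073*I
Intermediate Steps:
O(L) = -6 + 2*L² (O(L) = -6 + L*(L + L) = -6 + L*(2*L) = -6 + 2*L²)
N = -116 (N = -2422 + (-6 + 2*34²) = -2422 + (-6 + 2*1156) = -2422 + (-6 + 2312) = -2422 + 2306 = -116)
√(√(-785 - 2460) + N) = √(√(-785 - 2460) - 116) = √(√(-3245) - 116) = √(I*√3245 - 116) = √(-116 + I*√3245)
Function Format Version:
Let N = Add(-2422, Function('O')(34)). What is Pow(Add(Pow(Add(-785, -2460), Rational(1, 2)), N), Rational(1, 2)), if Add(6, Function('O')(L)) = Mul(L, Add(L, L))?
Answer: Pow(Add(-116, Mul(I, Pow(3245, Rational(1, 2)))), Rational(1, 2)) ≈ Add(2.5722, Mul(11.073, I))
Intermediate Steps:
Function('O')(L) = Add(-6, Mul(2, Pow(L, 2))) (Function('O')(L) = Add(-6, Mul(L, Add(L, L))) = Add(-6, Mul(L, Mul(2, L))) = Add(-6, Mul(2, Pow(L, 2))))
N = -116 (N = Add(-2422, Add(-6, Mul(2, Pow(34, 2)))) = Add(-2422, Add(-6, Mul(2, 1156))) = Add(-2422, Add(-6, 2312)) = Add(-2422, 2306) = -116)
Pow(Add(Pow(Add(-785, -2460), Rational(1, 2)), N), Rational(1, 2)) = Pow(Add(Pow(Add(-785, -2460), Rational(1, 2)), -116), Rational(1, 2)) = Pow(Add(Pow(-3245, Rational(1, 2)), -116), Rational(1, 2)) = Pow(Add(Mul(I, Pow(3245, Rational(1, 2))), -116), Rational(1, 2)) = Pow(Add(-116, Mul(I, Pow(3245, Rational(1, 2)))), Rational(1, 2))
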